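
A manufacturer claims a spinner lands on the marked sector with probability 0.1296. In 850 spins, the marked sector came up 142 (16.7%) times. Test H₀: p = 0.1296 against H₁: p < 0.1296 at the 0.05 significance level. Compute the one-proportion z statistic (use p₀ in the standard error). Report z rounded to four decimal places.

z = 3.2516

p̂ = 142/850 = 0.167059.
Under H₀, SE = √(0.1296·0.8704/850) = √(0.00013271) = 0.011520.
z = (0.167059 − 0.1296)/0.011520 = 0.037459/0.011520 = 3.2516.
p-value = P(Z < 3.252) ≈ 0.9994. With α = 0.05, fail to reject H₀.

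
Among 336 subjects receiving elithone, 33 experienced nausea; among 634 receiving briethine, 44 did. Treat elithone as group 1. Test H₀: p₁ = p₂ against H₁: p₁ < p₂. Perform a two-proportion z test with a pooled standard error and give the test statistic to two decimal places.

p̂₁ = 33/336 ≈ 0.0982, p̂₂ = 44/634 ≈ 0.0694.
Pooled p̂ = (33+44)/(336+634) = 77/970 = 0.0794.
SE = √(p̂(1−p̂)(1/n₁+1/n₂)) = √(0.0794·0.9206·0.00455348) = √(0.000332768) = 0.0182.
z = (0.0982 − 0.0694)/0.0182 = 0.0288/0.0182 = 1.58.
p-value = P(Z < 1.580) ≈ 0.9429.

z = 1.58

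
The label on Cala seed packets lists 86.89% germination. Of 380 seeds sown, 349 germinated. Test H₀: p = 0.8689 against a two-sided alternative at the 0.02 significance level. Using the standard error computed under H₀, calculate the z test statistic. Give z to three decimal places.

z = 2.860

p̂ = 349/380 = 0.918421.
SE = √(p₀(1−p₀)/n) = √(0.11391/380) = 0.017314.
z = (0.918421 − 0.8689)/0.017314 = 0.049521/0.017314 = 2.860.
p-value = 2·P(Z > 2.860) ≈ 0.0042, so at α = 0.02 we reject H₀.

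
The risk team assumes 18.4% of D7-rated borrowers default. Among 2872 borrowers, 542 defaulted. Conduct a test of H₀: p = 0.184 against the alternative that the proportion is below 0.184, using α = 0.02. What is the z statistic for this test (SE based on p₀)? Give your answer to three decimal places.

z = 0.653

p̂ = 542/2872 ≈ 0.18872.
SE = √(p₀(1−p₀)/n) = √(0.15014/2872) = 0.00723.
z = (0.18872 − 0.184)/0.00723 = 0.00472/0.00723 = 0.653.
p-value = P(Z < 0.653) ≈ 0.7430. With α = 0.02, fail to reject H₀.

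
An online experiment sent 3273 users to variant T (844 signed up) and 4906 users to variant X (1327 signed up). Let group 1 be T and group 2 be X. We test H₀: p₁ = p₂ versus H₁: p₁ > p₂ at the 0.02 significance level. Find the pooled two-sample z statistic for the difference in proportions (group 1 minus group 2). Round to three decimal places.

z = -1.266

p̂₁ = 844/3273 = 0.25787, p̂₂ = 1327/4906 = 0.27049.
Pooled p̂ = (844+1327)/(3273+4906) = 2171/8179 = 0.26544.
SE = √(p̂(1−p̂)(1/n₁+1/n₂)) = √(0.26544·0.73456·0.000509362) = √(9.93153e-05) = 0.00997.
z = (0.25787 − 0.27049)/0.00997 = -0.01262/0.00997 = -1.266.
p-value = P(Z > -1.266) ≈ 0.8973, so at α = 0.02 we fail to reject H₀.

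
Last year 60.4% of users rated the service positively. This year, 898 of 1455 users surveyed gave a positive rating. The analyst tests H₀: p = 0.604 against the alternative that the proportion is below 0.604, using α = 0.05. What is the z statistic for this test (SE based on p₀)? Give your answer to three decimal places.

p̂ = 898/1455 = 0.61718.
SE = √(p₀(1−p₀)/n) = √(0.23918/1455) = 0.01282.
z = (0.61718 − 0.604)/0.01282 = 0.01318/0.01282 = 1.028.
p-value = P(Z < 1.028) ≈ 0.8481. With α = 0.05, fail to reject H₀.

z = 1.028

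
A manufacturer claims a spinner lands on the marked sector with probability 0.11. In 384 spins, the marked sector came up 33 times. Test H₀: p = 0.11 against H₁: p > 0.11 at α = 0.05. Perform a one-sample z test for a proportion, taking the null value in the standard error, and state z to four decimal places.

z = -1.5070

p̂ = 33/384 ≈ 0.085938.
SE = √(p₀(1−p₀)/n) = √(0.0979/384) = 0.015967.
z = (0.085938 − 0.11)/0.015967 = -0.024062/0.015967 = -1.5070.
p-value = P(Z > -1.507) ≈ 0.9341. With α = 0.05, fail to reject H₀.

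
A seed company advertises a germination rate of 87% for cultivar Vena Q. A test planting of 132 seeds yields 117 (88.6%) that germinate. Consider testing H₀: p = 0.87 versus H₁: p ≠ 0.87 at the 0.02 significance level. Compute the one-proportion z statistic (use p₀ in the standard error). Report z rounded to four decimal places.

z = 0.5590

p̂ = 117/132 = 0.8863636.
Standard error under H₀: √(0.87×0.13/132) = 0.0292715.
z = (0.8863636 − 0.87)/0.0292715 = 0.0163636/0.0292715 = 0.5590.
Two-sided p-value ≈ 2·Φ(−0.559) = 0.5761; since p > α = 0.02, fail to reject H₀.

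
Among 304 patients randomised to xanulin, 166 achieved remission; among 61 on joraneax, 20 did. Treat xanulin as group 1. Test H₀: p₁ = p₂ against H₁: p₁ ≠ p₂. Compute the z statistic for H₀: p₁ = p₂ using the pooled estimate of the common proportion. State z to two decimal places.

z = 3.11

p̂₁ = 166/304 = 0.5461, p̂₂ = 20/61 = 0.3279.
Pooled p̂ = (166+20)/(304+61) = 186/365 = 0.5096.
SE = √(0.249908 × 0.0196829) = 0.0701.
z = (0.5461 − 0.3279)/0.0701 = 0.2182/0.0701 = 3.11.
Two-sided p-value ≈ 2·Φ(−3.111) = 0.0019.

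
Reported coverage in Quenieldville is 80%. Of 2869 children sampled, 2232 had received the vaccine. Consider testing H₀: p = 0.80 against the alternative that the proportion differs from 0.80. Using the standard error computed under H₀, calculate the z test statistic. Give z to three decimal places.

z = -2.950

p̂ = 2232/2869 = 0.777971.
Standard error under H₀: √(0.8×0.2/2869) = 0.007468.
z = (0.777971 − 0.8)/0.007468 = -0.022029/0.007468 = -2.950.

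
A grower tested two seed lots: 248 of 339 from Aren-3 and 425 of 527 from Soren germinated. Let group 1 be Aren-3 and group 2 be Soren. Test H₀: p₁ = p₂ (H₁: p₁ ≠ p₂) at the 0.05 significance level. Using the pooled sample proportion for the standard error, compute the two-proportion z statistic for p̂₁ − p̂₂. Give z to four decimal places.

p̂₁ = 248/339 = 0.731563, p̂₂ = 425/527 = 0.806452.
Pooled p̂ = (248+425)/(339+527) = 673/866 = 0.777136.
SE = √(p̂(1−p̂)(1/n₁+1/n₂)) = √(0.777136·0.222864·0.00484739) = √(0.000839545) = 0.028975.
z = (0.731563 − 0.806452)/0.028975 = -0.074889/0.028975 = -2.5846.
p-value = 2·P(Z > 2.585) ≈ 0.0097, so at α = 0.05 we reject H₀.

z = -2.5846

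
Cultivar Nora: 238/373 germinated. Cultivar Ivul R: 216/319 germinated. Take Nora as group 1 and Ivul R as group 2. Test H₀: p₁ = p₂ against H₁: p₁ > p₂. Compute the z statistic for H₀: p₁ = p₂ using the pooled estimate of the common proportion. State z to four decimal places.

z = -1.0779

p̂₁ = 238/373 ≈ 0.638070, p̂₂ = 216/319 ≈ 0.677116.
Pooled p̂ = (238+216)/(373+319) = 454/692 = 0.656069.
SE = √(p̂(1−p̂)(1/n₁+1/n₂)) = √(0.656069·0.343931·0.00581576) = √(0.00131228) = 0.036225.
z = (0.638070 − 0.677116)/0.036225 = -0.039046/0.036225 = -1.0779.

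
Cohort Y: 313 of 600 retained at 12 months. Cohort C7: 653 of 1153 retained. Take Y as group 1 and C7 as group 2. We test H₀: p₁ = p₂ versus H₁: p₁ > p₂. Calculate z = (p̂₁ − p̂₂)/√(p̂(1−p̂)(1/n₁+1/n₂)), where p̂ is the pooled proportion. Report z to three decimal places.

p̂₁ = 313/600 ≈ 0.521667, p̂₂ = 653/1153 ≈ 0.566349.
Pooled p̂ = (313+653)/(600+1153) = 966/1753 = 0.551055.
SE = √(0.247393 × 0.00253397) = 0.025038.
z = (0.521667 − 0.566349)/0.025038 = -0.044682/0.025038 = -1.785.

z = -1.785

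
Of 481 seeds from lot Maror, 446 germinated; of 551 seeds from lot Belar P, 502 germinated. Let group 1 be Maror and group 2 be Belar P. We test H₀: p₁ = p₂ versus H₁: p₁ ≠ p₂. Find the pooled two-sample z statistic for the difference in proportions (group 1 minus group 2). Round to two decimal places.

p̂₁ = 446/481 = 0.92723, p̂₂ = 502/551 = 0.91107.
Pooled p̂ = (446+502)/(481+551) = 948/1032 = 0.91860.
SE = √(0.0747701 × 0.00389388) = 0.01706.
z = (0.92723 − 0.91107)/0.01706 = 0.01616/0.01706 = 0.95.

z = 0.95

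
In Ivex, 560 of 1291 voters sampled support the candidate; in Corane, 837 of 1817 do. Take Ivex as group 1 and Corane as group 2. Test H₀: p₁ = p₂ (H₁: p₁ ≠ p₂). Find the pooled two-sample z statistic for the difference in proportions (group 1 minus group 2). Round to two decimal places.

z = -1.48

p̂₁ = 560/1291 ≈ 0.4338, p̂₂ = 837/1817 ≈ 0.4606.
Pooled p̂ = (560+837)/(1291+1817) = 1397/3108 = 0.4495.
SE = √(0.247448 × 0.00132495) = 0.0181.
z = (0.4338 − 0.4606)/0.0181 = -0.0268/0.0181 = -1.48.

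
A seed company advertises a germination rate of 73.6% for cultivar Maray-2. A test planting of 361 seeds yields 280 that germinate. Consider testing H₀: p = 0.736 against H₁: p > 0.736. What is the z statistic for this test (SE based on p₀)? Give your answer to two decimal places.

p̂ = 280/361 ≈ 0.7756.
Under H₀, SE = √(0.736·0.264/361) = √(0.000538238) = 0.0232.
z = (0.7756 − 0.736)/0.0232 = 0.0396/0.0232 = 1.71.
p-value = P(Z > 1.708) ≈ 0.0438.

z = 1.71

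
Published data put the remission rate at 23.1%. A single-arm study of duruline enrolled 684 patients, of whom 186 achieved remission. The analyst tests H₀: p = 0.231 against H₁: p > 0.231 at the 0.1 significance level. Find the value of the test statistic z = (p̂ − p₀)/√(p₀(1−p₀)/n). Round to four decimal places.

p̂ = 186/684 ≈ 0.2719298.
Standard error under H₀: √(0.231×0.769/684) = 0.0161154.
z = (0.2719298 − 0.231)/0.0161154 = 0.0409298/0.0161154 = 2.5398.
p-value = P(Z > 2.540) ≈ 0.0055, so at α = 0.1 we reject H₀.

z = 2.5398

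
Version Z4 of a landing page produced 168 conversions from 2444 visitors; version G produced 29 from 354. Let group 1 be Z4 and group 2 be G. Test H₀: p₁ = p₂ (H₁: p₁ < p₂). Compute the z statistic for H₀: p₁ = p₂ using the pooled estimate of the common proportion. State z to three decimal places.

z = -0.906

p̂₁ = 168/2444 = 0.06874, p̂₂ = 29/354 = 0.08192.
Pooled p̂ = (168+29)/(2444+354) = 197/2798 = 0.07041.
SE = √(p̂(1−p̂)(1/n₁+1/n₂)) = √(0.07041·0.92959·0.00323402) = √(0.000211668) = 0.01455.
z = (0.06874 − 0.08192)/0.01455 = -0.01318/0.01455 = -0.906.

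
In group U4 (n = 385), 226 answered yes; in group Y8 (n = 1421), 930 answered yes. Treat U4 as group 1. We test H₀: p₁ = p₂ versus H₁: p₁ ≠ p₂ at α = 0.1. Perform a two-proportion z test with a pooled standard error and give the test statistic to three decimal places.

p̂₁ = 226/385 ≈ 0.58701, p̂₂ = 930/1421 ≈ 0.65447.
Pooled p̂ = (226+930)/(385+1421) = 1156/1806 = 0.64009.
SE = √(0.230375 × 0.00330113) = 0.02758.
z = (0.58701 − 0.65447)/0.02758 = -0.06746/0.02758 = -2.446.
p-value = 2·P(Z > 2.446) ≈ 0.0144, so at α = 0.1 we reject H₀.

z = -2.446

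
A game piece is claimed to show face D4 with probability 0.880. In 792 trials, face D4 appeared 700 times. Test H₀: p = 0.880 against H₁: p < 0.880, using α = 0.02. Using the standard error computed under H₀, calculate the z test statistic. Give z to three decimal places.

p̂ = 700/792 = 0.88384.
Under H₀, SE = √(0.88·0.12/792) = √(0.000133333) = 0.01155.
z = (0.88384 − 0.88)/0.01155 = 0.00384/0.01155 = 0.332.
p-value = P(Z < 0.332) ≈ 0.6302, so at α = 0.02 we fail to reject H₀.

z = 0.332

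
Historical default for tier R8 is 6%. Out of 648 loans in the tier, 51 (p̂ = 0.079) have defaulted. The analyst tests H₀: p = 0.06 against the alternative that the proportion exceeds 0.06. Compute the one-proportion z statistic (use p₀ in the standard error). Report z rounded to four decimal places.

p̂ = 51/648 ≈ 0.0787037.
Under H₀, SE = √(0.06·0.94/648) = √(8.7037e-05) = 0.0093294.
z = (0.0787037 − 0.06)/0.0093294 = 0.0187037/0.0093294 = 2.0048.
p-value = P(Z > 2.005) ≈ 0.0225.

z = 2.0048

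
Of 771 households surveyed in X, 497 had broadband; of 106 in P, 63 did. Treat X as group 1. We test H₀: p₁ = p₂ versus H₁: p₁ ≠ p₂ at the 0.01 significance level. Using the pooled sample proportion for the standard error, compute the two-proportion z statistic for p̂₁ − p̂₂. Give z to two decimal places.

z = 1.01

p̂₁ = 497/771 ≈ 0.6446, p̂₂ = 63/106 ≈ 0.5943.
Pooled p̂ = (497+63)/(771+106) = 560/877 = 0.6385.
SE = √(p̂(1−p̂)(1/n₁+1/n₂)) = √(0.6385·0.3615·0.010731) = √(0.00247678) = 0.0498.
z = (0.6446 − 0.5943)/0.0498 = 0.0503/0.0498 = 1.01.
Two-sided p-value ≈ 2·Φ(−1.010) = 0.3124. With α = 0.01, fail to reject H₀.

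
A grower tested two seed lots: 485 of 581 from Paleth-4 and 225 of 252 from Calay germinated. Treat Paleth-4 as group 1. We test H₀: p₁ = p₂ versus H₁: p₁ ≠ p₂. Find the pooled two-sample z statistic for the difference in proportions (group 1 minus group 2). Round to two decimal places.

z = -2.17

p̂₁ = 485/581 = 0.8348, p̂₂ = 225/252 = 0.8929.
Pooled p̂ = (485+225)/(581+252) = 710/833 = 0.8523.
SE = √(p̂(1−p̂)(1/n₁+1/n₂)) = √(0.8523·0.1477·0.00568942) = √(0.000716047) = 0.0268.
z = (0.8348 − 0.8929)/0.0268 = -0.0581/0.0268 = -2.17.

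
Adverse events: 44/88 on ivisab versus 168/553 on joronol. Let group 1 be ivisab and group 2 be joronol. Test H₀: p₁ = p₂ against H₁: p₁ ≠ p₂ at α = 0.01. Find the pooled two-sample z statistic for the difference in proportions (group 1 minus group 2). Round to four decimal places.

z = 3.6336

p̂₁ = 44/88 = 0.5000000, p̂₂ = 168/553 = 0.3037975.
Pooled p̂ = (44+168)/(88+553) = 212/641 = 0.3307332.
SE = √(p̂(1−p̂)(1/n₁+1/n₂)) = √(0.3307332·0.6692668·0.013172) = √(0.0029156) = 0.0539963.
z = (0.5000000 − 0.3037975)/0.0539963 = 0.1962025/0.0539963 = 3.6336.
p-value = 2·P(Z > 3.634) ≈ 0.0003. With α = 0.01, reject H₀.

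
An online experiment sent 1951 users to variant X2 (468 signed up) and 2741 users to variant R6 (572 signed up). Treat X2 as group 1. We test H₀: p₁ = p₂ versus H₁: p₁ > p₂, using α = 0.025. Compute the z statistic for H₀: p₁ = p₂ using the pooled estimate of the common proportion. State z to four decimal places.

z = 2.5354

p̂₁ = 468/1951 = 0.2398770, p̂₂ = 572/2741 = 0.2086830.
Pooled p̂ = (468+572)/(1951+2741) = 1040/4692 = 0.2216539.
SE = √(0.172523 × 0.000877388) = 0.0123033.
z = (0.2398770 − 0.2086830)/0.0123033 = 0.0311940/0.0123033 = 2.5354.
p-value = P(Z > 2.535) ≈ 0.0056. With α = 0.025, reject H₀.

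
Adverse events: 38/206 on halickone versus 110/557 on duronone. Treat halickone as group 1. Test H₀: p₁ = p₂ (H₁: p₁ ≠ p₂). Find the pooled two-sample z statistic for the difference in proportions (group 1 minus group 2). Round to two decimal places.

z = -0.40

p̂₁ = 38/206 = 0.1845, p̂₂ = 110/557 = 0.1975.
Pooled p̂ = (38+110)/(206+557) = 148/763 = 0.1940.
SE = √(p̂(1−p̂)(1/n₁+1/n₂)) = √(0.1940·0.8060·0.0066497) = √(0.00103966) = 0.0322.
z = (0.1845 − 0.1975)/0.0322 = -0.0130/0.0322 = -0.40.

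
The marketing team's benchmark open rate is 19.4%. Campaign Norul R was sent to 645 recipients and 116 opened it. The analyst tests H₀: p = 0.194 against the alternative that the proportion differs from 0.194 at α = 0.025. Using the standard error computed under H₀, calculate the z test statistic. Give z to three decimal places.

z = -0.909

p̂ = 116/645 ≈ 0.17984.
Standard error under H₀: √(0.194×0.806/645) = 0.01557.
z = (0.17984 − 0.194)/0.01557 = -0.01416/0.01557 = -0.909.
Two-sided p-value ≈ 2·Φ(−0.909) = 0.3633; since p > α = 0.025, fail to reject H₀.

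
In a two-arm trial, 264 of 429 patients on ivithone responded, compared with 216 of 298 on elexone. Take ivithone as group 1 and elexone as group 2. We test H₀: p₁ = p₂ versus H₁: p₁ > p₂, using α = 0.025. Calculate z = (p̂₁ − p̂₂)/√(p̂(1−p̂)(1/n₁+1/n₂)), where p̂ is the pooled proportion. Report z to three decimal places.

p̂₁ = 264/429 ≈ 0.61538, p̂₂ = 216/298 ≈ 0.72483.
Pooled p̂ = (264+216)/(429+298) = 480/727 = 0.66025.
SE = √(0.224321 × 0.00568671) = 0.03572.
z = (0.61538 − 0.72483)/0.03572 = -0.10945/0.03572 = -3.064.
p-value = P(Z > -3.064) ≈ 0.9989; since p > α = 0.025, fail to reject H₀.

z = -3.064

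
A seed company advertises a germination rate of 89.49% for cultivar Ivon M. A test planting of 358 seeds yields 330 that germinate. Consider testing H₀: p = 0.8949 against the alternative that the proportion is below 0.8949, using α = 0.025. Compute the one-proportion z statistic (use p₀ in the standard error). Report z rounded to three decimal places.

p̂ = 330/358 ≈ 0.92179.
SE = √(p₀(1−p₀)/n) = √(0.094054/358) = 0.01621.
z = (0.92179 − 0.8949)/0.01621 = 0.02689/0.01621 = 1.659.
p-value = P(Z < 1.659) ≈ 0.9514, so at α = 0.025 we fail to reject H₀.

z = 1.659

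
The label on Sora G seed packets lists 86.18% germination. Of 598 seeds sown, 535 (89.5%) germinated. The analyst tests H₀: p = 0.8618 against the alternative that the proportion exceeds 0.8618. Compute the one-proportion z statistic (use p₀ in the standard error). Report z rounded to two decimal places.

z = 2.33

p̂ = 535/598 ≈ 0.8946.
Under H₀, SE = √(0.8618·0.1382/598) = √(0.000199165) = 0.0141.
z = (0.8946 − 0.8618)/0.0141 = 0.0328/0.0141 = 2.33.
p-value = P(Z > 2.328) ≈ 0.0100.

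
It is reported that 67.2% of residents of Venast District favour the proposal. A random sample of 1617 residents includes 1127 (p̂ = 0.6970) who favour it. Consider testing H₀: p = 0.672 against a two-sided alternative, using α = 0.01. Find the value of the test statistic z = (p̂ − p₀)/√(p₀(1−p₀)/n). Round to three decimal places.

z = 2.139

p̂ = 1127/1617 = 0.696970.
SE = √(p₀(1−p₀)/n) = √(0.22042/1617) = 0.011675.
z = (0.696970 − 0.672)/0.011675 = 0.024970/0.011675 = 2.139.
Two-sided p-value ≈ 2·Φ(−2.139) = 0.0325. With α = 0.01, fail to reject H₀.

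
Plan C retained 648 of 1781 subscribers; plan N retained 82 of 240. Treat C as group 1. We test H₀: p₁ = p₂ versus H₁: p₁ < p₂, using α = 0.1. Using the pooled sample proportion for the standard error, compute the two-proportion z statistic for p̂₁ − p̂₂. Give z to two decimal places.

p̂₁ = 648/1781 = 0.3638, p̂₂ = 82/240 = 0.3417.
Pooled p̂ = (648+82)/(1781+240) = 730/2021 = 0.3612.
SE = √(p̂(1−p̂)(1/n₁+1/n₂)) = √(0.3612·0.6388·0.00472815) = √(0.00109096) = 0.0330.
z = (0.3638 − 0.3417)/0.0330 = 0.0221/0.0330 = 0.67.
p-value = P(Z < 0.671) ≈ 0.7490. With α = 0.1, fail to reject H₀.

z = 0.67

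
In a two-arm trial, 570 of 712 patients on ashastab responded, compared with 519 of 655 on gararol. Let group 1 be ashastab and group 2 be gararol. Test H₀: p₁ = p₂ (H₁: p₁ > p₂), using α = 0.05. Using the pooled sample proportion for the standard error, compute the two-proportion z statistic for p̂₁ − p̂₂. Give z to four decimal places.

z = 0.3761

p̂₁ = 570/712 ≈ 0.800562, p̂₂ = 519/655 ≈ 0.792366.
Pooled p̂ = (570+519)/(712+655) = 1089/1367 = 0.796635.
SE = √(p̂(1−p̂)(1/n₁+1/n₂)) = √(0.796635·0.203365·0.00293121) = √(0.000474879) = 0.021792.
z = (0.800562 − 0.792366)/0.021792 = 0.008196/0.021792 = 0.3761.
p-value = P(Z > 0.376) ≈ 0.3534, so at α = 0.05 we fail to reject H₀.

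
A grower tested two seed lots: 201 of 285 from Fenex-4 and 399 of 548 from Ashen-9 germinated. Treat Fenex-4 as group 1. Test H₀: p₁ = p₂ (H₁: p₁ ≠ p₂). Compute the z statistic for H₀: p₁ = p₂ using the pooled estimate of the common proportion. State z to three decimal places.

z = -0.697

p̂₁ = 201/285 = 0.70526, p̂₂ = 399/548 = 0.72810.
Pooled p̂ = (201+399)/(285+548) = 600/833 = 0.72029.
SE = √(0.201473 × 0.00533359) = 0.03278.
z = (0.70526 − 0.72810)/0.03278 = -0.02284/0.03278 = -0.697.
p-value = 2·P(Z > 0.697) ≈ 0.4860.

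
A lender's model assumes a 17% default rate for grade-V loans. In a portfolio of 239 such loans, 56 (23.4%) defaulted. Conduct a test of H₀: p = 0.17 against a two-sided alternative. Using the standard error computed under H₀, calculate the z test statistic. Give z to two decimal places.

z = 2.65

p̂ = 56/239 = 0.2343.
Standard error under H₀: √(0.17×0.83/239) = 0.0243.
z = (0.2343 − 0.17)/0.0243 = 0.0643/0.0243 = 2.65.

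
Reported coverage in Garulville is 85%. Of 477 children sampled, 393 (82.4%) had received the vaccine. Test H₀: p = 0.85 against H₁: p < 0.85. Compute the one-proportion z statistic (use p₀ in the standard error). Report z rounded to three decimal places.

p̂ = 393/477 = 0.82390.
SE = √(p₀(1−p₀)/n) = √(0.1275/477) = 0.01635.
z = (0.82390 − 0.85)/0.01635 = -0.02610/0.01635 = -1.596.

z = -1.596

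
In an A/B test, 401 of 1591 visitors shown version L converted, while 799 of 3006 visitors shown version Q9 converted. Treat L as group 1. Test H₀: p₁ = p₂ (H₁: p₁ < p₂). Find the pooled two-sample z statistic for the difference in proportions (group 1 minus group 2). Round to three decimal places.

p̂₁ = 401/1591 = 0.25204, p̂₂ = 799/3006 = 0.26580.
Pooled p̂ = (401+799)/(1591+3006) = 1200/4597 = 0.26104.
SE = √(0.192898 × 0.000961204) = 0.01362.
z = (0.25204 − 0.26580)/0.01362 = -0.01376/0.01362 = -1.010.
p-value = P(Z < -1.010) ≈ 0.1561.

z = -1.010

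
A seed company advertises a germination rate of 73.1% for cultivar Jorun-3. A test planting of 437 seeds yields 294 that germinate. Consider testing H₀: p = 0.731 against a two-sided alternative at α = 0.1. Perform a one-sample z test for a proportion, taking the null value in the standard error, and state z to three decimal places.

z = -2.745

p̂ = 294/437 = 0.67277.
Standard error under H₀: √(0.731×0.269/437) = 0.02121.
z = (0.67277 − 0.731)/0.02121 = -0.05823/0.02121 = -2.745.
p-value = 2·P(Z > 2.745) ≈ 0.0060; since p < α = 0.1, reject H₀.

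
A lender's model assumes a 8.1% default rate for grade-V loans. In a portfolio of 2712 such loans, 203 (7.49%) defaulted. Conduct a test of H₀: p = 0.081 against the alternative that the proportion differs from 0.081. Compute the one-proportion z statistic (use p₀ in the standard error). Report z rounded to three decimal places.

p̂ = 203/2712 = 0.074853.
Under H₀, SE = √(0.081·0.919/2712) = √(2.7448e-05) = 0.005239.
z = (0.074853 − 0.081)/0.005239 = -0.006147/0.005239 = -1.173.

z = -1.173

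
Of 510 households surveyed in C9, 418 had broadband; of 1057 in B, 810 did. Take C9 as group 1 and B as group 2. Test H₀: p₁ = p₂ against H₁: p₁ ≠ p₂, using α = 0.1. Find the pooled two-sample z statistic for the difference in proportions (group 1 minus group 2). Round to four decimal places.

z = 2.4004

p̂₁ = 418/510 ≈ 0.8196078, p̂₂ = 810/1057 ≈ 0.7663198.
Pooled p̂ = (418+810)/(510+1057) = 1228/1567 = 0.7836631.
SE = √(p̂(1−p̂)(1/n₁+1/n₂)) = √(0.7836631·0.2163369·0.00290686) = √(0.000492815) = 0.0221994.
z = (0.8196078 − 0.7663198)/0.0221994 = 0.0532880/0.0221994 = 2.4004.
Two-sided p-value ≈ 2·Φ(−2.400) = 0.0164. With α = 0.1, reject H₀.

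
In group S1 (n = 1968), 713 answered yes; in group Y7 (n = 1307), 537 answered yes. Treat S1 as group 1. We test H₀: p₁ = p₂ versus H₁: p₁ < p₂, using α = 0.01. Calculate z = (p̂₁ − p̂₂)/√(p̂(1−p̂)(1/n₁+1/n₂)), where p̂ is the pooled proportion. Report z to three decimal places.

z = -2.802

p̂₁ = 713/1968 ≈ 0.36230, p̂₂ = 537/1307 ≈ 0.41086.
Pooled p̂ = (713+537)/(1968+1307) = 1250/3275 = 0.38168.
SE = √(p̂(1−p̂)(1/n₁+1/n₂)) = √(0.38168·0.61832·0.00127324) = √(0.000300485) = 0.01733.
z = (0.36230 − 0.41086)/0.01733 = -0.04856/0.01733 = -2.802.
p-value = P(Z < -2.802) ≈ 0.0025. With α = 0.01, reject H₀.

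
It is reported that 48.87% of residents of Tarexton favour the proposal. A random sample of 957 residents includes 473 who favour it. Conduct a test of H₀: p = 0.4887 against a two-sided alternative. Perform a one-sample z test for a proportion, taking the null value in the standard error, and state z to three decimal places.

z = 0.344

p̂ = 473/957 ≈ 0.494253.
Under H₀, SE = √(0.4887·0.5113/957) = √(0.0002611) = 0.016159.
z = (0.494253 − 0.4887)/0.016159 = 0.005553/0.016159 = 0.344.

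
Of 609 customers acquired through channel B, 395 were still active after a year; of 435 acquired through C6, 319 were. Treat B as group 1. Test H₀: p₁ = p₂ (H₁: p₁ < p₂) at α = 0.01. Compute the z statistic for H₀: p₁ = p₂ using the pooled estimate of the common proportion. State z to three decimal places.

p̂₁ = 395/609 = 0.64860, p̂₂ = 319/435 = 0.73333.
Pooled p̂ = (395+319)/(609+435) = 714/1044 = 0.68391.
SE = √(p̂(1−p̂)(1/n₁+1/n₂)) = √(0.68391·0.31609·0.00394089) = √(0.000851932) = 0.02919.
z = (0.64860 − 0.73333)/0.02919 = -0.08473/0.02919 = -2.903.
p-value = P(Z < -2.903) ≈ 0.0018. With α = 0.01, reject H₀.

z = -2.903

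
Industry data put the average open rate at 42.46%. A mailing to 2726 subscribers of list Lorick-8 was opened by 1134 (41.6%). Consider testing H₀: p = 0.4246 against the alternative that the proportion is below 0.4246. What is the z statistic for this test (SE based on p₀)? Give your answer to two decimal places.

p̂ = 1134/2726 = 0.4160.
Under H₀, SE = √(0.4246·0.5754/2726) = √(8.96239e-05) = 0.0095.
z = (0.4160 − 0.4246)/0.0095 = -0.0086/0.0095 = -0.91.

z = -0.91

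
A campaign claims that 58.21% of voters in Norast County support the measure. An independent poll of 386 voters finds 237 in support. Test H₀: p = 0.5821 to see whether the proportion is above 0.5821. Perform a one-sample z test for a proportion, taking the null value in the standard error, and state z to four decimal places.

p̂ = 237/386 = 0.613990.
Under H₀, SE = √(0.5821·0.4179/386) = √(0.000630206) = 0.025104.
z = (0.613990 − 0.5821)/0.025104 = 0.031890/0.025104 = 1.2703.

z = 1.2703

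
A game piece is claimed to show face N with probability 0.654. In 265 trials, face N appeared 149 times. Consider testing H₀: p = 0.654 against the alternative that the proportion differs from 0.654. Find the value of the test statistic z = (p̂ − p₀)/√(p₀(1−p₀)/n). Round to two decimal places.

z = -3.14

p̂ = 149/265 = 0.5623.
Standard error under H₀: √(0.654×0.346/265) = 0.0292.
z = (0.5623 − 0.654)/0.0292 = -0.0917/0.0292 = -3.14.
Two-sided p-value ≈ 2·Φ(−3.139) = 0.0017.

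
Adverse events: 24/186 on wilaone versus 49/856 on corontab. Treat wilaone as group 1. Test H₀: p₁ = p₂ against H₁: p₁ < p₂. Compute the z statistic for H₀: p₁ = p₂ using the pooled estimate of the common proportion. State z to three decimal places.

z = 3.477

p̂₁ = 24/186 = 0.12903, p̂₂ = 49/856 = 0.05724.
Pooled p̂ = (24+49)/(186+856) = 73/1042 = 0.07006.
SE = √(0.0651495 × 0.00654457) = 0.02065.
z = (0.12903 − 0.05724)/0.02065 = 0.07179/0.02065 = 3.477.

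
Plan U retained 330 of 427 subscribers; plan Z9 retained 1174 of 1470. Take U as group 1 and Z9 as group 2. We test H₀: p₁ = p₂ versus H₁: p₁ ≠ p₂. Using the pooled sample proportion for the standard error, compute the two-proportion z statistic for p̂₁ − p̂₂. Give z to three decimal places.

z = -1.158

p̂₁ = 330/427 = 0.77283, p̂₂ = 1174/1470 = 0.79864.
Pooled p̂ = (330+1174)/(427+1470) = 1504/1897 = 0.79283.
SE = √(p̂(1−p̂)(1/n₁+1/n₂)) = √(0.79283·0.20717·0.00302219) = √(0.000496396) = 0.02228.
z = (0.77283 − 0.79864)/0.02228 = -0.02581/0.02228 = -1.158.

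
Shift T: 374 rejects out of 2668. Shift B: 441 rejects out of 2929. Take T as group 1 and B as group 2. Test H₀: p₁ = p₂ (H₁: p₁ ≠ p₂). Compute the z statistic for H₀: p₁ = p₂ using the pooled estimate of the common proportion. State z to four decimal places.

z = -1.1000

p̂₁ = 374/2668 ≈ 0.1401799, p̂₂ = 441/2929 ≈ 0.1505633.
Pooled p̂ = (374+441)/(2668+2929) = 815/5597 = 0.1456137.
SE = √(p̂(1−p̂)(1/n₁+1/n₂)) = √(0.1456137·0.8543863·0.000716226) = √(8.91059e-05) = 0.0094396.
z = (0.1401799 − 0.1505633)/0.0094396 = -0.0103834/0.0094396 = -1.1000.
Two-sided p-value ≈ 2·Φ(−1.100) = 0.2713.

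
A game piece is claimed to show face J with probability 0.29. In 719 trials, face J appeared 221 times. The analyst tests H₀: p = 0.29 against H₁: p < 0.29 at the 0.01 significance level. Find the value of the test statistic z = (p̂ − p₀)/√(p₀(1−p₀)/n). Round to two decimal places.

p̂ = 221/719 = 0.3074.
SE = √(p₀(1−p₀)/n) = √(0.2059/719) = 0.0169.
z = (0.3074 − 0.29)/0.0169 = 0.0174/0.0169 = 1.03.
p-value = P(Z < 1.027) ≈ 0.8477; since p > α = 0.01, fail to reject H₀.

z = 1.03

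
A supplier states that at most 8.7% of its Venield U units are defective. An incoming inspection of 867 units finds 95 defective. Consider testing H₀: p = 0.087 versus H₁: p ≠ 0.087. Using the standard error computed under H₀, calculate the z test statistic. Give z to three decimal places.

z = 2.358

p̂ = 95/867 = 0.10957.
Standard error under H₀: √(0.087×0.913/867) = 0.00957.
z = (0.10957 − 0.087)/0.00957 = 0.02257/0.00957 = 2.358.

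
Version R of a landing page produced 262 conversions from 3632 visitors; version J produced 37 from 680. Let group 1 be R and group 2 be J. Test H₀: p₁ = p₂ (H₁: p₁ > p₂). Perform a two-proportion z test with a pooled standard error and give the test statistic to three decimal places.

p̂₁ = 262/3632 = 0.072137, p̂₂ = 37/680 = 0.054412.
Pooled p̂ = (262+37)/(3632+680) = 299/4312 = 0.069341.
SE = √(0.0645331 × 0.00174592) = 0.010615.
z = (0.072137 − 0.054412)/0.010615 = 0.017725/0.010615 = 1.670.

z = 1.670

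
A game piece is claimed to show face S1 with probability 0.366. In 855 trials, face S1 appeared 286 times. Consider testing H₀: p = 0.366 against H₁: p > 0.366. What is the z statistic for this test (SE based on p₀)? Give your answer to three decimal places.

p̂ = 286/855 ≈ 0.334503.
Under H₀, SE = √(0.366·0.634/855) = √(0.000271396) = 0.016474.
z = (0.334503 − 0.366)/0.016474 = -0.031497/0.016474 = -1.912.

z = -1.912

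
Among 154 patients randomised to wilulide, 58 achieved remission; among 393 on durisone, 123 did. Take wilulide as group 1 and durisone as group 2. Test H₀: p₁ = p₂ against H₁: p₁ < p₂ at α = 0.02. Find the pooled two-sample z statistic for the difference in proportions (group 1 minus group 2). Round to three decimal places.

z = 1.423

p̂₁ = 58/154 ≈ 0.37662, p̂₂ = 123/393 ≈ 0.31298.
Pooled p̂ = (58+123)/(154+393) = 181/547 = 0.33090.
SE = √(p̂(1−p̂)(1/n₁+1/n₂)) = √(0.33090·0.66910·0.00903804) = √(0.00200106) = 0.04473.
z = (0.37662 − 0.31298)/0.04473 = 0.06364/0.04473 = 1.423.
p-value = P(Z < 1.423) ≈ 0.9226, so at α = 0.02 we fail to reject H₀.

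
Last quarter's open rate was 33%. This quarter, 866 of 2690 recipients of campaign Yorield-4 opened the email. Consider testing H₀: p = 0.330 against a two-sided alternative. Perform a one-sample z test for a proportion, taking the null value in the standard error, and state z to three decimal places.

z = -0.890

p̂ = 866/2690 = 0.32193.
SE = √(p₀(1−p₀)/n) = √(0.2211/2690) = 0.00907.
z = (0.32193 − 0.33)/0.00907 = -0.00807/0.00907 = -0.890.
Two-sided p-value ≈ 2·Φ(−0.890) = 0.3736.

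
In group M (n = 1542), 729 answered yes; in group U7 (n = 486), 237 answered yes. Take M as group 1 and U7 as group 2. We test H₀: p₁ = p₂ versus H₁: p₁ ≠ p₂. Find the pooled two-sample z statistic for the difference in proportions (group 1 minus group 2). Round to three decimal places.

p̂₁ = 729/1542 = 0.47276, p̂₂ = 237/486 = 0.48765.
Pooled p̂ = (729+237)/(1542+486) = 966/2028 = 0.47633.
SE = √(0.24944 × 0.00270612) = 0.02598.
z = (0.47276 − 0.48765)/0.02598 = -0.01489/0.02598 = -0.573.

z = -0.573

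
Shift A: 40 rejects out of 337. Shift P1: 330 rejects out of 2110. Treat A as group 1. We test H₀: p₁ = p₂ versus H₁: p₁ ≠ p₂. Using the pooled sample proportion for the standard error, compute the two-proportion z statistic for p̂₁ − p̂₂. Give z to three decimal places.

p̂₁ = 40/337 = 0.11869, p̂₂ = 330/2110 = 0.15640.
Pooled p̂ = (40+330)/(337+2110) = 370/2447 = 0.15121.
SE = √(0.128342 × 0.00344129) = 0.02102.
z = (0.11869 − 0.15640)/0.02102 = -0.03771/0.02102 = -1.794.
p-value = 2·P(Z > 1.794) ≈ 0.0728.

z = -1.794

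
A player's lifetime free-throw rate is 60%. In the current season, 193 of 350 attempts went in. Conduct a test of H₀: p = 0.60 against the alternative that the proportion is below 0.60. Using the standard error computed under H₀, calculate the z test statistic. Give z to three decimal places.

p̂ = 193/350 = 0.55143.
Standard error under H₀: √(0.6×0.4/350) = 0.02619.
z = (0.55143 − 0.6)/0.02619 = -0.04857/0.02619 = -1.855.
p-value = P(Z < -1.855) ≈ 0.0318.

z = -1.855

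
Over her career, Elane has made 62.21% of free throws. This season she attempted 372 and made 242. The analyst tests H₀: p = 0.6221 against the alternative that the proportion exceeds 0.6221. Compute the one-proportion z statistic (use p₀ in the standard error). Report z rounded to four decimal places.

p̂ = 242/372 ≈ 0.650538.
Standard error under H₀: √(0.6221×0.3779/372) = 0.025139.
z = (0.650538 − 0.6221)/0.025139 = 0.028438/0.025139 = 1.1312.
p-value = P(Z > 1.131) ≈ 0.1290.

z = 1.1312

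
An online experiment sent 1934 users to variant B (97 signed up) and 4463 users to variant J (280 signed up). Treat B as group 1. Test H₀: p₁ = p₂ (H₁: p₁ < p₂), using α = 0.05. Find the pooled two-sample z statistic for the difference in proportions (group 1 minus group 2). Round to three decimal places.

z = -1.963

p̂₁ = 97/1934 = 0.05016, p̂₂ = 280/4463 = 0.06274.
Pooled p̂ = (97+280)/(1934+4463) = 377/6397 = 0.05893.
SE = √(0.0554607 × 0.000741128) = 0.00641.
z = (0.05016 − 0.06274)/0.00641 = -0.01258/0.00641 = -1.963.
p-value = P(Z < -1.963) ≈ 0.0248, so at α = 0.05 we reject H₀.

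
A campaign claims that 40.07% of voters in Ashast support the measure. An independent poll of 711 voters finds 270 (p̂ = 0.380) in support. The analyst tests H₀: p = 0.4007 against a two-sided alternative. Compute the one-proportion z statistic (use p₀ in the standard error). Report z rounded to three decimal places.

p̂ = 270/711 ≈ 0.37975.
Under H₀, SE = √(0.4007·0.5993/711) = √(0.000337749) = 0.01838.
z = (0.37975 − 0.4007)/0.01838 = -0.02095/0.01838 = -1.140.

z = -1.140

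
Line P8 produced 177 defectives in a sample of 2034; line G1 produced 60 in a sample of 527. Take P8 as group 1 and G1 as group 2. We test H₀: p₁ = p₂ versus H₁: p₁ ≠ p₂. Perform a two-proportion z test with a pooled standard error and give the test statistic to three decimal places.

p̂₁ = 177/2034 = 0.087021, p̂₂ = 60/527 = 0.113852.
Pooled p̂ = (177+60)/(2034+527) = 237/2561 = 0.092542.
SE = √(p̂(1−p̂)(1/n₁+1/n₂)) = √(0.092542·0.907458·0.00238918) = √(0.000200638) = 0.014165.
z = (0.087021 − 0.113852)/0.014165 = -0.026831/0.014165 = -1.894.

z = -1.894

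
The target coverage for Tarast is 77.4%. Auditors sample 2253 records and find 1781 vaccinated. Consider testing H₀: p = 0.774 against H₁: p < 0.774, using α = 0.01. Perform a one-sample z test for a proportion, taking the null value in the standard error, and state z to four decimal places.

z = 1.8728

p̂ = 1781/2253 = 0.7905016.
SE = √(p₀(1−p₀)/n) = √(0.17492/2253) = 0.0088114.
z = (0.7905016 − 0.774)/0.0088114 = 0.0165016/0.0088114 = 1.8728.
p-value = P(Z < 1.873) ≈ 0.9694, so at α = 0.01 we fail to reject H₀.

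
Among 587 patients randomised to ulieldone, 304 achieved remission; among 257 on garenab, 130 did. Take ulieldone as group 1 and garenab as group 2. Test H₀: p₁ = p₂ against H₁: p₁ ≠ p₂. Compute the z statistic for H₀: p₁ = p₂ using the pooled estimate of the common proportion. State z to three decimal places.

z = 0.322

p̂₁ = 304/587 ≈ 0.51789, p̂₂ = 130/257 ≈ 0.50584.
Pooled p̂ = (304+130)/(587+257) = 434/844 = 0.51422.
SE = √(0.249798 × 0.00559463) = 0.03738.
z = (0.51789 − 0.50584)/0.03738 = 0.01205/0.03738 = 0.322.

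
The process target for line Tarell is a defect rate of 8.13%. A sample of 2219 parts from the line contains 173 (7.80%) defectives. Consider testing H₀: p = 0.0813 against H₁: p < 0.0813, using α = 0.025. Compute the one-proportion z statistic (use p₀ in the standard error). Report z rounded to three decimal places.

p̂ = 173/2219 = 0.077963.
SE = √(p₀(1−p₀)/n) = √(0.07469/2219) = 0.005802.
z = (0.077963 − 0.0813)/0.005802 = -0.003337/0.005802 = -0.575.
p-value = P(Z < -0.575) ≈ 0.2826; since p > α = 0.025, fail to reject H₀.

z = -0.575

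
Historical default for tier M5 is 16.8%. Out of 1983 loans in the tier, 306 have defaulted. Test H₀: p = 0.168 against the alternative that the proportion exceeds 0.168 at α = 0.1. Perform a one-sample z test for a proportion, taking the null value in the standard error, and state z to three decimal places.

z = -1.630

p̂ = 306/1983 ≈ 0.15431.
Standard error under H₀: √(0.168×0.832/1983) = 0.00840.
z = (0.15431 − 0.168)/0.00840 = -0.01369/0.00840 = -1.630.
p-value = P(Z > -1.630) ≈ 0.9485. With α = 0.1, fail to reject H₀.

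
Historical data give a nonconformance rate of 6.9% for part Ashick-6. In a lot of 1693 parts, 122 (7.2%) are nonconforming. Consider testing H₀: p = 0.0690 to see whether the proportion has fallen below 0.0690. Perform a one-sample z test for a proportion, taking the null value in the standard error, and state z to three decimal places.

z = 0.497

p̂ = 122/1693 ≈ 0.07206.
Under H₀, SE = √(0.069·0.931/1693) = √(3.79439e-05) = 0.00616.
z = (0.07206 − 0.069)/0.00616 = 0.00306/0.00616 = 0.497.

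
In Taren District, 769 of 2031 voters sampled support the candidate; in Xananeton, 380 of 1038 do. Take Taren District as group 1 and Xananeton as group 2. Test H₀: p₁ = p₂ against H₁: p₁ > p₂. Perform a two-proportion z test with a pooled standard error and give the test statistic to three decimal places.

z = 0.679

p̂₁ = 769/2031 = 0.37863, p̂₂ = 380/1038 = 0.36609.
Pooled p̂ = (769+380)/(2031+1038) = 1149/3069 = 0.37439.
SE = √(p̂(1−p̂)(1/n₁+1/n₂)) = √(0.37439·0.62561·0.00145576) = √(0.000340971) = 0.01847.
z = (0.37863 − 0.36609)/0.01847 = 0.01254/0.01847 = 0.679.
p-value = P(Z > 0.679) ≈ 0.2485.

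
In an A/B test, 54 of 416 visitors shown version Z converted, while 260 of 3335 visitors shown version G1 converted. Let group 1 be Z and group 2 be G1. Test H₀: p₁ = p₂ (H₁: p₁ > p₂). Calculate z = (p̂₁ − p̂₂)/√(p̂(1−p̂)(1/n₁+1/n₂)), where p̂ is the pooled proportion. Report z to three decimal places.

z = 3.600

p̂₁ = 54/416 ≈ 0.129808, p̂₂ = 260/3335 ≈ 0.077961.
Pooled p̂ = (54+260)/(416+3335) = 314/3751 = 0.083711.
SE = √(p̂(1−p̂)(1/n₁+1/n₂)) = √(0.083711·0.916289·0.0027037) = √(0.000207383) = 0.014401.
z = (0.129808 − 0.077961)/0.014401 = 0.051847/0.014401 = 3.600.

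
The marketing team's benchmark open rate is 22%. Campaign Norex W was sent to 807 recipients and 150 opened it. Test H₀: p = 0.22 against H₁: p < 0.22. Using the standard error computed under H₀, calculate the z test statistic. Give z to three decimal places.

z = -2.340

p̂ = 150/807 ≈ 0.185874.
Under H₀, SE = √(0.22·0.78/807) = √(0.000212639) = 0.014582.
z = (0.185874 − 0.22)/0.014582 = -0.034126/0.014582 = -2.340.
p-value = P(Z < -2.340) ≈ 0.0096.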